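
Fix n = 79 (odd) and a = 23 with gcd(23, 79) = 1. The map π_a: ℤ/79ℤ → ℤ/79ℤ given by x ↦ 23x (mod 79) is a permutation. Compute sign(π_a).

Trace 1: π^k(1) = [1, 23, 55] for k=0..2.
27 cycles of lengths [3, 3, 3, 3, 3, 3, 3, 3, 3, 3, 3, 3, 3, 3, 3, 3, 3, 3, 3, 3, 3, 3, 3, 3, 3, 3, 1].
n − c = 79 − 27 = 52; sign = (−1)^52 = +1.
Check: (23/79) = +1 by Zolotarev.

+1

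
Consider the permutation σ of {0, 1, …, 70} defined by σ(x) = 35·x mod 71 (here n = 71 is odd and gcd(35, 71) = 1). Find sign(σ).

-1

Trace 38: π^k(38) = [38, 52, 45, 13, 29, 21, 25] for k=0..6.
2 cycles of lengths [70, 1].
Σ(ℓ_i−1) = 71−2 = 69; sign = (−1)^69 = -1.
The Jacobi symbol (35|71) = -1 (Zolotarev) agrees.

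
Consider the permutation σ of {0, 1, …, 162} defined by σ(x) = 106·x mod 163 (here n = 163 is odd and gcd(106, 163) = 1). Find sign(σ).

-1

Start at x=77: 77 → 12 → 131 → 31 → 26 → 148 → 40 → … (one orbit).
π_106 has 2 disjoint cycles with lengths [162, 1] on {0,…,162}.
With 2 cycles on 163 points, sign = (−1)^{163−2} = -1.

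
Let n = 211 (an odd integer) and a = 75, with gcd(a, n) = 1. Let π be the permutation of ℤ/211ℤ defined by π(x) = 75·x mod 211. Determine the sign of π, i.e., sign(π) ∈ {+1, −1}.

Start at x=21: 21 → 98 → 176 → 118 → 199 → 155 → 20 → … (one orbit).
The orbit structure of x ↦ 75x mod 211: 2 orbits of sizes [210, 1].
211 − 2 = 209 transpositions; sign(π) = (−1)^209 = -1.

-1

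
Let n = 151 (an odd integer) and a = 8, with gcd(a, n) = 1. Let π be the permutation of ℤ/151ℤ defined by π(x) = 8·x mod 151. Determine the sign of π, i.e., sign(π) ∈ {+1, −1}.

+1

Orbit of 59 under x↦8x: [59, 19, 1, 8, 64]… (length divides ord_151(8)).
π_8 has 31 disjoint cycles with lengths [5, 5, 5, 5, 5, 5, 5, 5, 5, 5, 5, 5, 5, 5, 5, 5, 5, 5, 5, 5, 5, 5, 5, 5, 5, 5, 5, 5, 5, 5, 1] on {0,…,150}.
With 31 cycles on 151 points, sign = (−1)^{151−31} = +1.
Via Zolotarev, sign(π_{8}) = (8|151) = +1.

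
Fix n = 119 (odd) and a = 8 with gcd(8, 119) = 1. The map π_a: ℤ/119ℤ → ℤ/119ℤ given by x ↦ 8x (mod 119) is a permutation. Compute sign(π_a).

+1

Start at x=106: 106 → 15 → 1 → 8 → 64 → 36 → 50 → … (one orbit).
π_8 has 21 disjoint cycles with lengths [8, 8, 8, 8, 8, 8, 8, 8, 8, 8, 8, 8, 8, 8, 1, 1, 1, 1, 1, 1, 1] on {0,…,118}.
With 21 cycles on 119 points, sign = (−1)^{119−21} = +1.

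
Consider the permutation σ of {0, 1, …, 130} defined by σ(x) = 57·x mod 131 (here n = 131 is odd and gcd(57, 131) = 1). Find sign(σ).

-1

Orbit of 3 under x↦57x: [3, 40, 53, 8, 63, 54, 65]… (length divides ord_131(57)).
Decompose π into cycles: lengths [130, 1] (2 cycles, including the fixed point 0).
sign(π) = (−1)^{n − #cycles} = (−1)^{131−2} = (−1)^129 = -1.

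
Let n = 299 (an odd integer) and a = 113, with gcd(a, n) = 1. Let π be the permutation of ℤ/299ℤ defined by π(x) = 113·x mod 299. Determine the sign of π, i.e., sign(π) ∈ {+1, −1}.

Start at x=157: 157 → 100 → 237 → 170 → 74 → 289 → 66 → … (one orbit).
π_113 has 10 disjoint cycles with lengths [66, 66, 66, 66, 22, 3, 3, 3, 3, 1] on {0,…,298}.
299 − 10 = 289 transpositions; sign(π) = (−1)^289 = -1.
The Jacobi symbol (113|299) = -1 (Zolotarev) agrees.

-1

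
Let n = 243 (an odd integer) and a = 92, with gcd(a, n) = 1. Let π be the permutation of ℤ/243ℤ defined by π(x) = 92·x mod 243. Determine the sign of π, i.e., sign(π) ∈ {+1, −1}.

-1

Orbit of 112 under x↦92x: [112, 98, 25, 113, 190, 227, 229]… (length divides ord_243(92)).
The orbit structure of x ↦ 92x mod 243: 6 orbits of sizes [162, 54, 18, 6, 2, 1].
Σ(ℓ_i−1) = 243−6 = 237; sign = (−1)^237 = -1.
Via Zolotarev, sign(π_{92}) = (92|243) = -1.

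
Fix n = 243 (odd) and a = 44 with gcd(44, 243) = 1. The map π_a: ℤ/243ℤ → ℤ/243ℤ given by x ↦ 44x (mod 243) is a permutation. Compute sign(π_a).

-1

Orbit of 125 under x↦44x: [125, 154, 215, 226, 224, 136, 152]… (length divides ord_243(44)).
Cycle type of π: 54×3 + 18×3 + 6×3 + 2×4 + 1; total 14 cycles.
sign(π) = (−1)^{n − #cycles} = (−1)^{243−14} = (−1)^229 = -1.
(44|243)_J = -1 (Zolotarev's lemma cross-check).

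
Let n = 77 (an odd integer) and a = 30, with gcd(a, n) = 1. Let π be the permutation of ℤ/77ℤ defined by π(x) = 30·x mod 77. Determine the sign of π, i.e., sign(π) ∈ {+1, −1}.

Trace 36: π^k(36) = [36, 2, 60, 29, 23, 74, 64] for k=0..6.
6 cycles of lengths [30, 30, 10, 3, 3, 1].
77 − 6 = 71 transpositions; sign(π) = (−1)^71 = -1.
Check: (30/77) = -1 by Zolotarev.

-1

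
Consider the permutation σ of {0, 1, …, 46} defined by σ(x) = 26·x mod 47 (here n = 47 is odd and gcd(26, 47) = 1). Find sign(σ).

Start at x=23: 23 → 34 → 38 → 1 → 26 → 18 → 45 → … (one orbit).
The orbit structure of x ↦ 26x mod 47: 2 orbits of sizes [46, 1].
With 2 cycles on 47 points, sign = (−1)^{47−2} = -1.

-1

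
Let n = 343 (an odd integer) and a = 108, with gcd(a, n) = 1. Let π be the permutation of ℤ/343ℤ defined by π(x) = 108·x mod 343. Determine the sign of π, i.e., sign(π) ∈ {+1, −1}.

Trace 338: π^k(338) = [338, 146, 333, 292, 323, 241, 303] for k=0..6.
π_108 has 4 disjoint cycles with lengths [294, 42, 6, 1] on {0,…,342}.
Σ(ℓ_i−1) = 343−4 = 339; sign = (−1)^339 = -1.

-1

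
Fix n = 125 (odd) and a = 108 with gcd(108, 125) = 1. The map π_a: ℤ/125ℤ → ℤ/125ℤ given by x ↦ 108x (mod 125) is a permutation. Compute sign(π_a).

-1

Orbit of 26 under x↦108x: [26, 58, 14, 12, 46, 93, 44]… (length divides ord_125(108)).
π_108 has 4 disjoint cycles with lengths [100, 20, 4, 1] on {0,…,124}.
sign(π) = (−1)^{n − #cycles} = (−1)^{125−4} = (−1)^121 = -1.
Via Zolotarev, sign(π_{108}) = (108|125) = -1.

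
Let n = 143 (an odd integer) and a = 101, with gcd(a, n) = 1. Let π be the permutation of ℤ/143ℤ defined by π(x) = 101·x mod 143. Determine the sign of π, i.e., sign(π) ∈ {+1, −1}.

-1

Trace 62: π^k(62) = [62, 113, 116, 133, 134, 92, 140] for k=0..6.
π_101 has 8 disjoint cycles with lengths [30, 30, 30, 30, 10, 6, 6, 1] on {0,…,142}.
Σ(ℓ_i−1) = 143−8 = 135; sign = (−1)^135 = -1.
The Jacobi symbol (101|143) = -1 (Zolotarev) agrees.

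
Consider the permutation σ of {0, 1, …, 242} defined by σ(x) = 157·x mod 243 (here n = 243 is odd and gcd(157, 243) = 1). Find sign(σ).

Orbit of 109 under x↦157x: [109, 103, 133, 226, 4, 142, 181]… (length divides ord_243(157)).
π_157 has 11 disjoint cycles with lengths [81, 81, 27, 27, 9, 9, 3, 3, 1, 1, 1] on {0,…,242}.
n − c = 243 − 11 = 232; sign = (−1)^232 = +1.

+1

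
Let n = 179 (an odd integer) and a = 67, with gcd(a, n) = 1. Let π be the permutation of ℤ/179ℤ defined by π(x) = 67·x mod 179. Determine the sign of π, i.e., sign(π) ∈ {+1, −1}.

+1

Trace 77: π^k(77) = [77, 147, 4, 89, 56, 172, 68] for k=0..6.
Decompose π into cycles: lengths [89, 89, 1] (3 cycles, including the fixed point 0).
With 3 cycles on 179 points, sign = (−1)^{179−3} = +1.
The Jacobi symbol (67|179) = +1 (Zolotarev) agrees.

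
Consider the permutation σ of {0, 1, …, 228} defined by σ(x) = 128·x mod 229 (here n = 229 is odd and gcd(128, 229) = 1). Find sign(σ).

-1

Trace 177: π^k(177) = [177, 214, 141, 186, 221, 121, 145] for k=0..6.
Decompose π into cycles: lengths [76, 76, 76, 1] (4 cycles, including the fixed point 0).
229 − 4 = 225 transpositions; sign(π) = (−1)^225 = -1.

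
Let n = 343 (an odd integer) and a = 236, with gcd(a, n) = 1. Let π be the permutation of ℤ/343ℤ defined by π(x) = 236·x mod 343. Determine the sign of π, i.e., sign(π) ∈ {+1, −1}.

Orbit of 122 under x↦236x: [122, 323, 82, 144, 27, 198, 80]… (length divides ord_343(236)).
4 cycles of lengths [294, 42, 6, 1].
With 4 cycles on 343 points, sign = (−1)^{343−4} = -1.

-1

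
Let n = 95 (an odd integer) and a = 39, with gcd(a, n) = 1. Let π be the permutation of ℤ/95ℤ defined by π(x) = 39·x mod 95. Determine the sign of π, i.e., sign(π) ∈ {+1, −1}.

Orbit of 39 under x↦39x: [39, 1]… (length divides ord_95(39)).
57 cycles of lengths [2, 2, 2, 2, 2, 2, 2, 2, 2, 2, 2, 2, 2, 2, 2, 2, 2, 2, 2, 2, 2, 2, 2, 2, 2, 2, 2, 2, 2, 2, 2, 2, 2, 2, 2, 2, 2, 2, 1, 1, 1, 1, 1, 1, 1, 1, 1, 1, 1, 1, 1, 1, 1, 1, 1, 1, 1].
57 cycles on 95: each ℓ→(−1)^(ℓ−1), product (−1)^38 = +1.
Check: (39/95) = +1 by Zolotarev.

+1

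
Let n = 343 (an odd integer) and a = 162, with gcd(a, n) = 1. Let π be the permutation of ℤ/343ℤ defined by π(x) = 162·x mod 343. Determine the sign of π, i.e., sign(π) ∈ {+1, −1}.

+1

Trace 134: π^k(134) = [134, 99, 260, 274, 141, 204, 120] for k=0..6.
Cycle type of π: 49×6 + 7×6 + 1×7; total 19 cycles.
Σ(ℓ_i−1) = 343−19 = 324; sign = (−1)^324 = +1.
The Jacobi symbol (162|343) = +1 (Zolotarev) agrees.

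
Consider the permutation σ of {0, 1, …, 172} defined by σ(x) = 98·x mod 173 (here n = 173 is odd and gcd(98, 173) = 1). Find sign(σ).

Trace 33: π^k(33) = [33, 120, 169, 127, 163, 58, 148] for k=0..6.
Decompose π into cycles: lengths [172, 1] (2 cycles, including the fixed point 0).
173 − 2 = 171 transpositions; sign(π) = (−1)^171 = -1.

-1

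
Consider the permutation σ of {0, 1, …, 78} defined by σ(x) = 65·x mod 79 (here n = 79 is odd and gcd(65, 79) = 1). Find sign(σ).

+1

Trace 52: π^k(52) = [52, 62, 1, 65, 38, 21, 22] for k=0..6.
Cycle type of π: 13×6 + 1; total 7 cycles.
sign(π) = (−1)^{n − #cycles} = (−1)^{79−7} = (−1)^72 = +1.
Zolotarev: (65|79) = +1, matching the cycle-count sign.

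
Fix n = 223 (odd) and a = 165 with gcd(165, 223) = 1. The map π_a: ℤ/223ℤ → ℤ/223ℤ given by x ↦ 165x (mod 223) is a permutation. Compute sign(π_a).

Trace 7: π^k(7) = [7, 40, 133, 91, 74, 168, 68] for k=0..6.
π_165 has 2 disjoint cycles with lengths [222, 1] on {0,…,222}.
223 − 2 = 221 transpositions; sign(π) = (−1)^221 = -1.
The Jacobi symbol (165|223) = -1 (Zolotarev) agrees.

-1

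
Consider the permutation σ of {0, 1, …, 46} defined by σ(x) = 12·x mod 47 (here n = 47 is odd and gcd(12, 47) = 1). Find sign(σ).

+1

Start at x=28: 28 → 7 → 37 → 21 → 17 → 16 → 4 → … (one orbit).
Decompose π into cycles: lengths [23, 23, 1] (3 cycles, including the fixed point 0).
n − c = 47 − 3 = 44; sign = (−1)^44 = +1.
(12|47)_J = +1 (Zolotarev's lemma cross-check).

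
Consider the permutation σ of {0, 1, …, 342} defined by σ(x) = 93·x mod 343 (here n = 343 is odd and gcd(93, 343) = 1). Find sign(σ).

Start at x=60: 60 → 92 → 324 → 291 → 309 → 268 → 228 → … (one orbit).
π_93 has 7 disjoint cycles with lengths [147, 147, 21, 21, 3, 3, 1] on {0,…,342}.
n − c = 343 − 7 = 336; sign = (−1)^336 = +1.
(93|343)_J = +1 (Zolotarev's lemma cross-check).

+1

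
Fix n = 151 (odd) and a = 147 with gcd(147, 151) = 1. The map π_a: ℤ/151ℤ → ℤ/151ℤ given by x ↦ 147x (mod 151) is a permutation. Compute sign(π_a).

-1

Orbit of 85 under x↦147x: [85, 113, 1, 147, 16, 87, 105]… (length divides ord_151(147)).
The orbit structure of x ↦ 147x mod 151: 6 orbits of sizes [30, 30, 30, 30, 30, 1].
sign(π) = (−1)^{n − #cycles} = (−1)^{151−6} = (−1)^145 = -1.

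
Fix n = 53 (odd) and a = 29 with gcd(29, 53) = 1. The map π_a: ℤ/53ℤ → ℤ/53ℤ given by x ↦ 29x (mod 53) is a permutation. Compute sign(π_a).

+1

Start at x=10: 10 → 25 → 36 → 37 → 13 → 6 → 15 → … (one orbit).
Decompose π into cycles: lengths [26, 26, 1] (3 cycles, including the fixed point 0).
sign(π) = (−1)^{n − #cycles} = (−1)^{53−3} = (−1)^50 = +1.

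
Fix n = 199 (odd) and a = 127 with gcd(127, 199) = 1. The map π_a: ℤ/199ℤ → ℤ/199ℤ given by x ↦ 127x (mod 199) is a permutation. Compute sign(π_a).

-1

Start at x=57: 57 → 75 → 172 → 153 → 128 → 137 → 86 → … (one orbit).
Decompose π into cycles: lengths [198, 1] (2 cycles, including the fixed point 0).
Σ(ℓ_i−1) = 199−2 = 197; sign = (−1)^197 = -1.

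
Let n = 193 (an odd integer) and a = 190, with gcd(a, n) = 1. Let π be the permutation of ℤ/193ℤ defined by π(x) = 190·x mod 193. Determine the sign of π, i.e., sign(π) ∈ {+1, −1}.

+1

Start at x=81: 81 → 143 → 150 → 129 → 192 → 3 → 184 → … (one orbit).
13 cycles of lengths [16, 16, 16, 16, 16, 16, 16, 16, 16, 16, 16, 16, 1].
193 − 13 = 180 transpositions; sign(π) = (−1)^180 = +1.
Via Zolotarev, sign(π_{190}) = (190|193) = +1.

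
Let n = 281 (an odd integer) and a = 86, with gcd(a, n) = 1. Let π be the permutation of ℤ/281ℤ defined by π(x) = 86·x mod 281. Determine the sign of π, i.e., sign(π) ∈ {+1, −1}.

Orbit of 232 under x↦86x: [232, 1, 86, 90, 153]… (length divides ord_281(86)).
The orbit structure of x ↦ 86x mod 281: 57 orbits of sizes [5, 5, 5, 5, 5, 5, 5, 5, 5, 5, 5, 5, 5, 5, 5, 5, 5, 5, 5, 5, 5, 5, 5, 5, 5, 5, 5, 5, 5, 5, 5, 5, 5, 5, 5, 5, 5, 5, 5, 5, 5, 5, 5, 5, 5, 5, 5, 5, 5, 5, 5, 5, 5, 5, 5, 5, 1].
n − c = 281 − 57 = 224; sign = (−1)^224 = +1.

+1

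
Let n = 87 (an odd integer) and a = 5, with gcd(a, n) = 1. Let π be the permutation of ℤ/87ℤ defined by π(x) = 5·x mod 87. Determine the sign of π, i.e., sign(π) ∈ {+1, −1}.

-1

Orbit of 82 under x↦5x: [82, 62, 49, 71, 7, 35, 1]… (length divides ord_87(5)).
The orbit structure of x ↦ 5x mod 87: 8 orbits of sizes [14, 14, 14, 14, 14, 14, 2, 1].
Σ(ℓ_i−1) = 87−8 = 79; sign = (−1)^79 = -1.
(5|87)_J = -1 (Zolotarev's lemma cross-check).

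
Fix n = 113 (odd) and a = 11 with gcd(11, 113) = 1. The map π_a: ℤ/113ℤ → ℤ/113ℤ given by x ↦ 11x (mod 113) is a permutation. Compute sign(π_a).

+1

Orbit of 61 under x↦11x: [61, 106, 36, 57, 62, 4, 44]… (length divides ord_113(11)).
π_11 has 3 disjoint cycles with lengths [56, 56, 1] on {0,…,112}.
3 cycles on 113: each ℓ→(−1)^(ℓ−1), product (−1)^110 = +1.
Via Zolotarev, sign(π_{11}) = (11|113) = +1.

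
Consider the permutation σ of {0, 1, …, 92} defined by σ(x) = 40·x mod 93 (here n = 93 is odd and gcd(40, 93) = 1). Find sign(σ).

Trace 67: π^k(67) = [67, 76, 64, 49, 7, 1, 40] for k=0..6.
9 cycles of lengths [15, 15, 15, 15, 15, 15, 1, 1, 1].
Σ(ℓ_i−1) = 93−9 = 84; sign = (−1)^84 = +1.
(40|93)_J = +1 (Zolotarev's lemma cross-check).

+1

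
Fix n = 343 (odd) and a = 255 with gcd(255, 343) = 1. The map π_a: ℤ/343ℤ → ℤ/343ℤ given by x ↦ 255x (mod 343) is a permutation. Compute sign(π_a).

Orbit of 214 under x↦255x: [214, 33, 183, 17, 219, 279, 144]… (length divides ord_343(255)).
4 cycles of lengths [294, 42, 6, 1].
4 cycles on 343: each ℓ→(−1)^(ℓ−1), product (−1)^339 = -1.
The Jacobi symbol (255|343) = -1 (Zolotarev) agrees.

-1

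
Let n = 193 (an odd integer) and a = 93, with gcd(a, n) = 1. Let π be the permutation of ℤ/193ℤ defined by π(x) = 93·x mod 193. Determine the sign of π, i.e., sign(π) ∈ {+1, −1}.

+1

Start at x=126: 126 → 138 → 96 → 50 → 18 → 130 → 124 → … (one orbit).
3 cycles of lengths [96, 96, 1].
n − c = 193 − 3 = 190; sign = (−1)^190 = +1.
Via Zolotarev, sign(π_{93}) = (93|193) = +1.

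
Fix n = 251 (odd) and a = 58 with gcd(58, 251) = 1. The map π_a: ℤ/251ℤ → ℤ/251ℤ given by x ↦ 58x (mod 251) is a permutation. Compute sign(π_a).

+1

Start at x=232: 232 → 153 → 89 → 142 → 204 → 35 → 22 → … (one orbit).
3 cycles of lengths [125, 125, 1].
sign(π) = (−1)^{n − #cycles} = (−1)^{251−3} = (−1)^248 = +1.
(58|251)_J = +1 (Zolotarev's lemma cross-check).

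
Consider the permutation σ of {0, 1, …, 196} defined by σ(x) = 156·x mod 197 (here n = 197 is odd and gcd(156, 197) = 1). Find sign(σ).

+1

Trace 193: π^k(193) = [193, 164, 171, 81, 28, 34, 182] for k=0..6.
Cycle type of π: 49×4 + 1; total 5 cycles.
197 − 5 = 192 transpositions; sign(π) = (−1)^192 = +1.
Zolotarev: (156|197) = +1, matching the cycle-count sign.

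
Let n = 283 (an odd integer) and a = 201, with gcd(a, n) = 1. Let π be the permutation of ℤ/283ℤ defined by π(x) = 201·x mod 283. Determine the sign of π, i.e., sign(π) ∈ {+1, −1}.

+1

Trace 38: π^k(38) = [38, 280, 246, 204, 252, 278, 127] for k=0..6.
The orbit structure of x ↦ 201x mod 283: 3 orbits of sizes [141, 141, 1].
sign(π) = (−1)^{n − #cycles} = (−1)^{283−3} = (−1)^280 = +1.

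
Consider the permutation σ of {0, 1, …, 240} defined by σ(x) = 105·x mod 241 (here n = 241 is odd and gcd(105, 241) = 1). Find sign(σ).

Start at x=87: 87 → 218 → 236 → 198 → 64 → 213 → 193 → … (one orbit).
The orbit structure of x ↦ 105x mod 241: 4 orbits of sizes [80, 80, 80, 1].
With 4 cycles on 241 points, sign = (−1)^{241−4} = -1.
(105|241)_J = -1 (Zolotarev's lemma cross-check).

-1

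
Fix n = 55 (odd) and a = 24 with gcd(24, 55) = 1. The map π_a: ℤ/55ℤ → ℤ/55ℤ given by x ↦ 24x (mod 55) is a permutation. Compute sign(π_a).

Trace 26: π^k(26) = [26, 19, 16, 54, 31, 29, 36] for k=0..6.
Decompose π into cycles: lengths [10, 10, 10, 10, 10, 2, 2, 1] (8 cycles, including the fixed point 0).
Σ(ℓ_i−1) = 55−8 = 47; sign = (−1)^47 = -1.
The Jacobi symbol (24|55) = -1 (Zolotarev) agrees.

-1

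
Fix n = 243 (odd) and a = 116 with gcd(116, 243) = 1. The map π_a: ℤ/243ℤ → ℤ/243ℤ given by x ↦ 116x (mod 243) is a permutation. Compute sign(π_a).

-1

Start at x=226: 226 → 215 → 154 → 125 → 163 → 197 → 10 → … (one orbit).
Cycle lengths of π_116 on ℤ/243ℤ: [54, 54, 54, 18, 18, 18, 6, 6, 6, 2, 2, 2, 2, 1]; 14 cycles in total.
n − c = 243 − 14 = 229; sign = (−1)^229 = -1.
Check: (116/243) = -1 by Zolotarev.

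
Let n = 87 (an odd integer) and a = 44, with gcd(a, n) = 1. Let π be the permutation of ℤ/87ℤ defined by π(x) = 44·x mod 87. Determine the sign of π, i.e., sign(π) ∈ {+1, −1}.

Orbit of 7 under x↦44x: [7, 47, 67, 77, 82, 41, 64]… (length divides ord_87(44)).
π_44 has 5 disjoint cycles with lengths [28, 28, 28, 2, 1] on {0,…,86}.
87 − 5 = 82 transpositions; sign(π) = (−1)^82 = +1.
The Jacobi symbol (44|87) = +1 (Zolotarev) agrees.

+1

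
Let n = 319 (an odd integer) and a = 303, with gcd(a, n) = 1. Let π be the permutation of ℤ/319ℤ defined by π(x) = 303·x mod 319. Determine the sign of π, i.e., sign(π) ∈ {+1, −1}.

Orbit of 109 under x↦303x: [109, 170, 151, 136, 57, 45, 237]… (length divides ord_319(303)).
Decompose π into cycles: lengths [70, 70, 70, 70, 14, 14, 10, 1] (8 cycles, including the fixed point 0).
With 8 cycles on 319 points, sign = (−1)^{319−8} = -1.
The Jacobi symbol (303|319) = -1 (Zolotarev) agrees.

-1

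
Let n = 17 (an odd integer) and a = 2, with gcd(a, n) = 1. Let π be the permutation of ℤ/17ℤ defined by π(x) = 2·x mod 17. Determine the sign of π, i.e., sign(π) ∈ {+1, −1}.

Start at x=15: 15 → 13 → 9 → 1 → 2 → 4 → 8 → … (one orbit).
π_2 has 3 disjoint cycles with lengths [8, 8, 1] on {0,…,16}.
n − c = 17 − 3 = 14; sign = (−1)^14 = +1.

+1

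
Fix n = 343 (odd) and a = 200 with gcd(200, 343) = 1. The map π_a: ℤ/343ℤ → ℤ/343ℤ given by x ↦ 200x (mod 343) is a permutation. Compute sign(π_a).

+1

Start at x=50: 50 → 53 → 310 → 260 → 207 → 240 → 323 → … (one orbit).
The orbit structure of x ↦ 200x mod 343: 7 orbits of sizes [147, 147, 21, 21, 3, 3, 1].
With 7 cycles on 343 points, sign = (−1)^{343−7} = +1.
Via Zolotarev, sign(π_{200}) = (200|343) = +1.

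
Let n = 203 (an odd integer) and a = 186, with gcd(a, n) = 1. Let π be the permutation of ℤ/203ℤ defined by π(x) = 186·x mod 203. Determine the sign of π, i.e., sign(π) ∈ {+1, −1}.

Trace 46: π^k(46) = [46, 30, 99, 144, 191, 1, 186] for k=0..6.
Cycle lengths of π_186 on ℤ/203ℤ: [12, 12, 12, 12, 12, 12, 12, 12, 12, 12, 12, 12, 12, 12, 4, 4, 4, 4, 4, 4, 4, 3, 3, 1]; 24 cycles in total.
Σ(ℓ_i−1) = 203−24 = 179; sign = (−1)^179 = -1.
Zolotarev: (186|203) = -1, matching the cycle-count sign.

-1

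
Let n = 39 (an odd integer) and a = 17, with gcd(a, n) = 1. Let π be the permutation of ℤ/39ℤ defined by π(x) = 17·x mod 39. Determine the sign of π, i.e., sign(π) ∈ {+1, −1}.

Start at x=16: 16 → 38 → 22 → 23 → 1 → 17 → 16 (one orbit).
The orbit structure of x ↦ 17x mod 39: 8 orbits of sizes [6, 6, 6, 6, 6, 6, 2, 1].
With 8 cycles on 39 points, sign = (−1)^{39−8} = -1.
Zolotarev: (17|39) = -1, matching the cycle-count sign.

-1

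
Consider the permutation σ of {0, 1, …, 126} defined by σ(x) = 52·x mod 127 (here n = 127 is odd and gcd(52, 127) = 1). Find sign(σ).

+1

Trace 68: π^k(68) = [68, 107, 103, 22, 1, 52, 37] for k=0..6.
Cycle lengths of π_52 on ℤ/127ℤ: [9, 9, 9, 9, 9, 9, 9, 9, 9, 9, 9, 9, 9, 9, 1]; 15 cycles in total.
n − c = 127 − 15 = 112; sign = (−1)^112 = +1.
Zolotarev: (52|127) = +1, matching the cycle-count sign.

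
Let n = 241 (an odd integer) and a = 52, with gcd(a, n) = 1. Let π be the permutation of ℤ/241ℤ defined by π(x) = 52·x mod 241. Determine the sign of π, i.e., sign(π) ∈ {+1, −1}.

-1

Start at x=68: 68 → 162 → 230 → 151 → 140 → 50 → 190 → … (one orbit).
Cycle type of π: 240 + 1; total 2 cycles.
With 2 cycles on 241 points, sign = (−1)^{241−2} = -1.
(52|241)_J = -1 (Zolotarev's lemma cross-check).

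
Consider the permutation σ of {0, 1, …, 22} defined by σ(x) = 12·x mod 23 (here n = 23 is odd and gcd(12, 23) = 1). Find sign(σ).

+1

Start at x=2: 2 → 1 → 12 → 6 → 3 → 13 → 18 → … (one orbit).
The orbit structure of x ↦ 12x mod 23: 3 orbits of sizes [11, 11, 1].
With 3 cycles on 23 points, sign = (−1)^{23−3} = +1.
(12|23)_J = +1 (Zolotarev's lemma cross-check).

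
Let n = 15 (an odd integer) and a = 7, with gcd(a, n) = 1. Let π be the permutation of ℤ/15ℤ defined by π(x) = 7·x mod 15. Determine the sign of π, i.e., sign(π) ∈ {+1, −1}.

Trace 7: π^k(7) = [7, 4, 13, 1] for k=0..3.
Cycle type of π: 4×3 + 1×3; total 6 cycles.
15 − 6 = 9 transpositions; sign(π) = (−1)^9 = -1.
(7|15)_J = -1 (Zolotarev's lemma cross-check).

-1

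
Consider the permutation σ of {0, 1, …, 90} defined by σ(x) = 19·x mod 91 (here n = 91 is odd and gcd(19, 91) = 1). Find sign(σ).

Start at x=19: 19 → 88 → 34 → 9 → 80 → 64 → 33 → … (one orbit).
9 cycles of lengths [12, 12, 12, 12, 12, 12, 12, 6, 1].
sign(π) = (−1)^{n − #cycles} = (−1)^{91−9} = (−1)^82 = +1.

+1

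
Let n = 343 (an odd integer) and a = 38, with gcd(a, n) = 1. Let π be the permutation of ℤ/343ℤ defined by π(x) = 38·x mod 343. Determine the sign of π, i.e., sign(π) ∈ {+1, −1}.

Start at x=334: 334 → 1 → 38 → 72 → 335 → 39 → 110 → … (one orbit).
4 cycles of lengths [294, 42, 6, 1].
Σ(ℓ_i−1) = 343−4 = 339; sign = (−1)^339 = -1.

-1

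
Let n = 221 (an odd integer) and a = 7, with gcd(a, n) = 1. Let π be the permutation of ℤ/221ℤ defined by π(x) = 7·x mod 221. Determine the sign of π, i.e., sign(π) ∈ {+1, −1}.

Start at x=5: 5 → 35 → 24 → 168 → 71 → 55 → 164 → … (one orbit).
Decompose π into cycles: lengths [48, 48, 48, 48, 16, 12, 1] (7 cycles, including the fixed point 0).
With 7 cycles on 221 points, sign = (−1)^{221−7} = +1.

+1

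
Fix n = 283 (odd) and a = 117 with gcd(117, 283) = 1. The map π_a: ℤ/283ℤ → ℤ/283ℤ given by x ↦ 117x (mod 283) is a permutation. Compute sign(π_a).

+1

Trace 164: π^k(164) = [164, 227, 240, 63, 13, 106, 233] for k=0..6.
Cycle lengths of π_117 on ℤ/283ℤ: [141, 141, 1]; 3 cycles in total.
n − c = 283 − 3 = 280; sign = (−1)^280 = +1.
Via Zolotarev, sign(π_{117}) = (117|283) = +1.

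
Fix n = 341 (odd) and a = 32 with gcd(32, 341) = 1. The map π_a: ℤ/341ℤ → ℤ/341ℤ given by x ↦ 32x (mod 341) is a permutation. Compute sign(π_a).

-1

Trace 1: π^k(1) = [1, 32] for k=0..1.
186 cycles of lengths [2, 2, 2, 2, 2, 2, 2, 2, 2, 2, 2, 2, 2, 2, 2, 2, 2, 2, 2, 2, 2, 2, 2, 2, 2, 2, 2, 2, 2, 2, 2, 2, 2, 2, 2, 2, 2, 2, 2, 2, 2, 2, 2, 2, 2, 2, 2, 2, 2, 2, 2, 2, 2, 2, 2, 2, 2, 2, 2, 2, 2, 2, 2, 2, 2, 2, 2, 2, 2, 2, 2, 2, 2, 2, 2, 2, 2, 2, 2, 2, 2, 2, 2, 2, 2, 2, 2, 2, 2, 2, 2, 2, 2, 2, 2, 2, 2, 2, 2, 2, 2, 2, 2, 2, 2, 2, 2, 2, 2, 2, 2, 2, 2, 2, 2, 2, 2, 2, 2, 2, 2, 2, 2, 2, 2, 2, 2, 2, 2, 2, 2, 2, 2, 2, 2, 2, 2, 2, 2, 2, 2, 2, 2, 2, 2, 2, 2, 2, 2, 2, 2, 2, 2, 2, 2, 1, 1, 1, 1, 1, 1, 1, 1, 1, 1, 1, 1, 1, 1, 1, 1, 1, 1, 1, 1, 1, 1, 1, 1, 1, 1, 1, 1, 1, 1, 1].
With 186 cycles on 341 points, sign = (−1)^{341−186} = -1.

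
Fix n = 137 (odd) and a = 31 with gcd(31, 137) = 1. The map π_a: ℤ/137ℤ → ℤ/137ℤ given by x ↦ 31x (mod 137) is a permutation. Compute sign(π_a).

-1

Orbit of 84 under x↦31x: [84, 1, 31, 2, 62, 4, 124]… (length divides ord_137(31)).
π_31 has 2 disjoint cycles with lengths [136, 1] on {0,…,136}.
With 2 cycles on 137 points, sign = (−1)^{137−2} = -1.
Check: (31/137) = -1 by Zolotarev.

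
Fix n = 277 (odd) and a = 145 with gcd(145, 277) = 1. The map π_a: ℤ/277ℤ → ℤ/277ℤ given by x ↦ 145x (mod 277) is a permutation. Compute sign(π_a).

Trace 122: π^k(122) = [122, 239, 30, 195, 21, 275, 264] for k=0..6.
π_145 has 4 disjoint cycles with lengths [92, 92, 92, 1] on {0,…,276}.
277 − 4 = 273 transpositions; sign(π) = (−1)^273 = -1.
Check: (145/277) = -1 by Zolotarev.

-1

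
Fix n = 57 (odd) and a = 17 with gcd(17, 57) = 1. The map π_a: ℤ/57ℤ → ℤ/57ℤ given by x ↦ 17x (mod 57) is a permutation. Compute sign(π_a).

Start at x=25: 25 → 26 → 43 → 47 → 1 → 17 → 4 → … (one orbit).
Decompose π into cycles: lengths [18, 18, 9, 9, 2, 1] (6 cycles, including the fixed point 0).
6 cycles on 57: each ℓ→(−1)^(ℓ−1), product (−1)^51 = -1.
Via Zolotarev, sign(π_{17}) = (17|57) = -1.

-1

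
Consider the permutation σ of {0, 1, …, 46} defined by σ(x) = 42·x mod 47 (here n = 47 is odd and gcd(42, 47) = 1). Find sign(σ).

Start at x=6: 6 → 17 → 9 → 2 → 37 → 3 → 32 → … (one orbit).
Cycle lengths of π_42 on ℤ/47ℤ: [23, 23, 1]; 3 cycles in total.
n − c = 47 − 3 = 44; sign = (−1)^44 = +1.
The Jacobi symbol (42|47) = +1 (Zolotarev) agrees.

+1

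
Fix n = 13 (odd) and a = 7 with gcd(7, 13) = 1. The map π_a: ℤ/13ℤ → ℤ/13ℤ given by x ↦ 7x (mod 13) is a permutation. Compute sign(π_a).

-1

Trace 7: π^k(7) = [7, 10, 5, 9, 11, 12, 6] for k=0..6.
Cycle type of π: 12 + 1; total 2 cycles.
2 cycles on 13: each ℓ→(−1)^(ℓ−1), product (−1)^11 = -1.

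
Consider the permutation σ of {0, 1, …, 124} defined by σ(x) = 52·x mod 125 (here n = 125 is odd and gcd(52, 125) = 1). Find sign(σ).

Trace 66: π^k(66) = [66, 57, 89, 3, 31, 112, 74] for k=0..6.
Cycle type of π: 100 + 20 + 4 + 1; total 4 cycles.
sign(π) = (−1)^{n − #cycles} = (−1)^{125−4} = (−1)^121 = -1.
Check: (52/125) = -1 by Zolotarev.

-1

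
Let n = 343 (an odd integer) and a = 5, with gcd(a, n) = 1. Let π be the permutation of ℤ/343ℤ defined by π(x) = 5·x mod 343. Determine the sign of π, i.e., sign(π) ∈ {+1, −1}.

Start at x=197: 197 → 299 → 123 → 272 → 331 → 283 → 43 → … (one orbit).
The orbit structure of x ↦ 5x mod 343: 4 orbits of sizes [294, 42, 6, 1].
With 4 cycles on 343 points, sign = (−1)^{343−4} = -1.

-1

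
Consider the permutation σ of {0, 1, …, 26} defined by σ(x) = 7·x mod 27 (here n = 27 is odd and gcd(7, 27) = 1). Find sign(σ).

Start at x=16: 16 → 4 → 1 → 7 → 22 → 19 → 25 → … (one orbit).
Decompose π into cycles: lengths [9, 9, 3, 3, 1, 1, 1] (7 cycles, including the fixed point 0).
27 − 7 = 20 transpositions; sign(π) = (−1)^20 = +1.

+1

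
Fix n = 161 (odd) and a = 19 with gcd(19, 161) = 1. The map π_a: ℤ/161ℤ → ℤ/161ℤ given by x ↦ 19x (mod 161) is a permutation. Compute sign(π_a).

Orbit of 9 under x↦19x: [9, 10, 29, 68, 4, 76, 156]… (length divides ord_161(19)).
Decompose π into cycles: lengths [66, 66, 22, 6, 1] (5 cycles, including the fixed point 0).
5 cycles on 161: each ℓ→(−1)^(ℓ−1), product (−1)^156 = +1.
Via Zolotarev, sign(π_{19}) = (19|161) = +1.

+1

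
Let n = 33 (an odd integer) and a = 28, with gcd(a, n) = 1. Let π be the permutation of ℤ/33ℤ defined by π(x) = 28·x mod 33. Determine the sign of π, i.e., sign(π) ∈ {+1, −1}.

-1

Orbit of 7 under x↦28x: [7, 31, 10, 16, 19, 4, 13]… (length divides ord_33(28)).
Cycle lengths of π_28 on ℤ/33ℤ: [10, 10, 10, 1, 1, 1]; 6 cycles in total.
sign(π) = (−1)^{n − #cycles} = (−1)^{33−6} = (−1)^27 = -1.
Check: (28/33) = -1 by Zolotarev.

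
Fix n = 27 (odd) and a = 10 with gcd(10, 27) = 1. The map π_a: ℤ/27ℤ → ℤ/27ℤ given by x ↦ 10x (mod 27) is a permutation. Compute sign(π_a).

+1

Orbit of 19 under x↦10x: [19, 1, 10]… (length divides ord_27(10)).
Decompose π into cycles: lengths [3, 3, 3, 3, 3, 3, 1, 1, 1, 1, 1, 1, 1, 1, 1] (15 cycles, including the fixed point 0).
27 − 15 = 12 transpositions; sign(π) = (−1)^12 = +1.
Check: (10/27) = +1 by Zolotarev.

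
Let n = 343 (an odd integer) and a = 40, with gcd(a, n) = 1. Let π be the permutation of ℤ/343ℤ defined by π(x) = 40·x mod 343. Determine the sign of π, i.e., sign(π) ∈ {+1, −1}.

Trace 258: π^k(258) = [258, 30, 171, 323, 229, 242, 76] for k=0..6.
The orbit structure of x ↦ 40x mod 343: 4 orbits of sizes [294, 42, 6, 1].
4 cycles on 343: each ℓ→(−1)^(ℓ−1), product (−1)^339 = -1.

-1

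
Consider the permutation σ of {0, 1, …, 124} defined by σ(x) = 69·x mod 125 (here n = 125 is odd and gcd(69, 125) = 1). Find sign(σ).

Start at x=69: 69 → 11 → 9 → 121 → 99 → 81 → 89 → … (one orbit).
Cycle type of π: 50×2 + 10×2 + 2×2 + 1; total 7 cycles.
sign(π) = (−1)^{n − #cycles} = (−1)^{125−7} = (−1)^118 = +1.
Zolotarev: (69|125) = +1, matching the cycle-count sign.

+1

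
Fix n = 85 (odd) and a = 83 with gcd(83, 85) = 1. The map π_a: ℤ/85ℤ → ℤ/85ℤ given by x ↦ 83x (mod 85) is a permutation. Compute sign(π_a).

Orbit of 16 under x↦83x: [16, 53, 64, 42, 1, 83, 4]… (length divides ord_85(83)).
Cycle lengths of π_83 on ℤ/85ℤ: [8, 8, 8, 8, 8, 8, 8, 8, 8, 8, 4, 1]; 12 cycles in total.
n − c = 85 − 12 = 73; sign = (−1)^73 = -1.

-1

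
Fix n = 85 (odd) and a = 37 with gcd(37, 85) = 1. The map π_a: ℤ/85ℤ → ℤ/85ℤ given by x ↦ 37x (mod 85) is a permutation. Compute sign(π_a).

+1

Start at x=19: 19 → 23 → 1 → 37 → 9 → 78 → 81 → … (one orbit).
Decompose π into cycles: lengths [16, 16, 16, 16, 16, 4, 1] (7 cycles, including the fixed point 0).
7 cycles on 85: each ℓ→(−1)^(ℓ−1), product (−1)^78 = +1.
(37|85)_J = +1 (Zolotarev's lemma cross-check).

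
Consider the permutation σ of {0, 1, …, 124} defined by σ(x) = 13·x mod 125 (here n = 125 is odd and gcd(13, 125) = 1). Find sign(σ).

Orbit of 108 under x↦13x: [108, 29, 2, 26, 88, 19, 122]… (length divides ord_125(13)).
Cycle lengths of π_13 on ℤ/125ℤ: [100, 20, 4, 1]; 4 cycles in total.
n − c = 125 − 4 = 121; sign = (−1)^121 = -1.
Via Zolotarev, sign(π_{13}) = (13|125) = -1.

-1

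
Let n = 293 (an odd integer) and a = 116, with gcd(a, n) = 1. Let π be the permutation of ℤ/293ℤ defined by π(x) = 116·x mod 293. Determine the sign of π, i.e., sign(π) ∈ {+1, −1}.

-1

Orbit of 129 under x↦116x: [129, 21, 92, 124, 27, 202, 285]… (length divides ord_293(116)).
Cycle lengths of π_116 on ℤ/293ℤ: [292, 1]; 2 cycles in total.
293 − 2 = 291 transpositions; sign(π) = (−1)^291 = -1.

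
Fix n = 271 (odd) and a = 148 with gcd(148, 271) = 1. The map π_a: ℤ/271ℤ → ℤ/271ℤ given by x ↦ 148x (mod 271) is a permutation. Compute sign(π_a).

+1

Trace 28: π^k(28) = [28, 79, 39, 81, 64, 258, 244] for k=0..6.
7 cycles of lengths [45, 45, 45, 45, 45, 45, 1].
sign(π) = (−1)^{n − #cycles} = (−1)^{271−7} = (−1)^264 = +1.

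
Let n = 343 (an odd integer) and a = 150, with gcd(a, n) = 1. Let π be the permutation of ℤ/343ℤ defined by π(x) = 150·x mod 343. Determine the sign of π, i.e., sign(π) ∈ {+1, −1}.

Trace 53: π^k(53) = [53, 61, 232, 157, 226, 286, 25] for k=0..6.
The orbit structure of x ↦ 150x mod 343: 4 orbits of sizes [294, 42, 6, 1].
343 − 4 = 339 transpositions; sign(π) = (−1)^339 = -1.
Zolotarev: (150|343) = -1, matching the cycle-count sign.

-1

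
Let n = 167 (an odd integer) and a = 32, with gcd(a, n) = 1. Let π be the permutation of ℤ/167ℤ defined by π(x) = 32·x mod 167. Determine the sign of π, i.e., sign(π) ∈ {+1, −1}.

Start at x=121: 121 → 31 → 157 → 14 → 114 → 141 → 3 → … (one orbit).
Decompose π into cycles: lengths [83, 83, 1] (3 cycles, including the fixed point 0).
167 − 3 = 164 transpositions; sign(π) = (−1)^164 = +1.
(32|167)_J = +1 (Zolotarev's lemma cross-check).

+1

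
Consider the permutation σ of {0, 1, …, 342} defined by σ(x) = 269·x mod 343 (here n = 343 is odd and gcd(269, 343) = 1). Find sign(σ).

-1

Trace 310: π^k(310) = [310, 41, 53, 194, 50, 73, 86] for k=0..6.
π_269 has 4 disjoint cycles with lengths [294, 42, 6, 1] on {0,…,342}.
343 − 4 = 339 transpositions; sign(π) = (−1)^339 = -1.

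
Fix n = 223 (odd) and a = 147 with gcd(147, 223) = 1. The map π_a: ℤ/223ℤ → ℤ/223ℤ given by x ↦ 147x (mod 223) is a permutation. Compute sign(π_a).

-1

Trace 174: π^k(174) = [174, 156, 186, 136, 145, 130, 155] for k=0..6.
Cycle type of π: 222 + 1; total 2 cycles.
sign(π) = (−1)^{n − #cycles} = (−1)^{223−2} = (−1)^221 = -1.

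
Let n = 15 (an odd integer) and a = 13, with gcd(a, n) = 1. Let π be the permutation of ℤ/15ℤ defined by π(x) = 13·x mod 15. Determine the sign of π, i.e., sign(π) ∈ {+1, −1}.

Orbit of 4 under x↦13x: [4, 7, 1, 13]… (length divides ord_15(13)).
Cycle type of π: 4×3 + 1×3; total 6 cycles.
n − c = 15 − 6 = 9; sign = (−1)^9 = -1.

-1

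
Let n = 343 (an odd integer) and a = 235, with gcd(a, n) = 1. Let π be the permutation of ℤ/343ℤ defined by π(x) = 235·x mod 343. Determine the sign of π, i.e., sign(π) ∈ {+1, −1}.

+1

Trace 100: π^k(100) = [100, 176, 200, 9, 57, 18, 114] for k=0..6.
The orbit structure of x ↦ 235x mod 343: 7 orbits of sizes [147, 147, 21, 21, 3, 3, 1].
Σ(ℓ_i−1) = 343−7 = 336; sign = (−1)^336 = +1.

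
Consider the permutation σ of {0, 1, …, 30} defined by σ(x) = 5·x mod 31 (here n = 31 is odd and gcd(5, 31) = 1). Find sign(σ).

+1

Trace 25: π^k(25) = [25, 1, 5] for k=0..2.
11 cycles of lengths [3, 3, 3, 3, 3, 3, 3, 3, 3, 3, 1].
With 11 cycles on 31 points, sign = (−1)^{31−11} = +1.
The Jacobi symbol (5|31) = +1 (Zolotarev) agrees.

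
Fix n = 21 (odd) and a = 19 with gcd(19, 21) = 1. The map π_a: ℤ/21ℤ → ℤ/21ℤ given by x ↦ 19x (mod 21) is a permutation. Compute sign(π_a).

Start at x=10: 10 → 1 → 19 → 4 → 13 → 16 → 10 (one orbit).
Cycle lengths of π_19 on ℤ/21ℤ: [6, 6, 6, 1, 1, 1]; 6 cycles in total.
21 − 6 = 15 transpositions; sign(π) = (−1)^15 = -1.
The Jacobi symbol (19|21) = -1 (Zolotarev) agrees.

-1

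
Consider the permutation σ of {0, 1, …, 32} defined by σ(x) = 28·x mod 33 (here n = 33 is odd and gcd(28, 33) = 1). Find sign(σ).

-1

Start at x=1: 1 → 28 → 25 → 7 → 31 → 10 → 16 → … (one orbit).
6 cycles of lengths [10, 10, 10, 1, 1, 1].
sign(π) = (−1)^{n − #cycles} = (−1)^{33−6} = (−1)^27 = -1.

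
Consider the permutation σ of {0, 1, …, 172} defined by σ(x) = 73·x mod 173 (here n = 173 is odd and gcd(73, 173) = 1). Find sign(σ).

Trace 172: π^k(172) = [172, 100, 34, 60, 55, 36, 33] for k=0..6.
Cycle type of π: 86×2 + 1; total 3 cycles.
173 − 3 = 170 transpositions; sign(π) = (−1)^170 = +1.
Check: (73/173) = +1 by Zolotarev.

+1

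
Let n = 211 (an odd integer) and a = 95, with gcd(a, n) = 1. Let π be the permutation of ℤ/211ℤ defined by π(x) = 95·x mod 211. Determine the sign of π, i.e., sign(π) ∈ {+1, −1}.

Trace 45: π^k(45) = [45, 55, 161, 103, 79, 120, 6] for k=0..6.
Cycle lengths of π_95 on ℤ/211ℤ: [105, 105, 1]; 3 cycles in total.
n − c = 211 − 3 = 208; sign = (−1)^208 = +1.

+1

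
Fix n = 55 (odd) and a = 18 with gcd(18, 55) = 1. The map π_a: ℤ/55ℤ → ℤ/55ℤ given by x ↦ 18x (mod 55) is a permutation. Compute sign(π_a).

Start at x=34: 34 → 7 → 16 → 13 → 14 → 32 → 26 → … (one orbit).
Cycle type of π: 20×2 + 10 + 4 + 1; total 5 cycles.
With 5 cycles on 55 points, sign = (−1)^{55−5} = +1.

+1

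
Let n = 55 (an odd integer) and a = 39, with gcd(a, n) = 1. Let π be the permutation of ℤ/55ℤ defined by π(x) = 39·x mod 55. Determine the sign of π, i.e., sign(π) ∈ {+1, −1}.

Start at x=39: 39 → 36 → 29 → 31 → 54 → 16 → 19 → … (one orbit).
Cycle lengths of π_39 on ℤ/55ℤ: [10, 10, 10, 10, 10, 2, 2, 1]; 8 cycles in total.
8 cycles on 55: each ℓ→(−1)^(ℓ−1), product (−1)^47 = -1.
Zolotarev: (39|55) = -1, matching the cycle-count sign.

-1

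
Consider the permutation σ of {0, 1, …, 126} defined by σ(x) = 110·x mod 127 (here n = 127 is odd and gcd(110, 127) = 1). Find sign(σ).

Trace 72: π^k(72) = [72, 46, 107, 86, 62, 89, 11] for k=0..6.
The orbit structure of x ↦ 110x mod 127: 2 orbits of sizes [126, 1].
With 2 cycles on 127 points, sign = (−1)^{127−2} = -1.
(110|127)_J = -1 (Zolotarev's lemma cross-check).

-1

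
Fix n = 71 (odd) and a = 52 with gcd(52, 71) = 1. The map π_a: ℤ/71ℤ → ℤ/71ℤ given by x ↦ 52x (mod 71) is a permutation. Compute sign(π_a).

Trace 15: π^k(15) = [15, 70, 19, 65, 43, 35, 45] for k=0..6.
π_52 has 2 disjoint cycles with lengths [70, 1] on {0,…,70}.
sign(π) = (−1)^{n − #cycles} = (−1)^{71−2} = (−1)^69 = -1.
Via Zolotarev, sign(π_{52}) = (52|71) = -1.

-1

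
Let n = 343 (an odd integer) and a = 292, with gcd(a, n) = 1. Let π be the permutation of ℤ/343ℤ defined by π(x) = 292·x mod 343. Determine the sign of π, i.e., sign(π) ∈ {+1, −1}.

-1

Trace 237: π^k(237) = [237, 261, 66, 64, 166, 109, 272] for k=0..6.
Decompose π into cycles: lengths [294, 42, 6, 1] (4 cycles, including the fixed point 0).
4 cycles on 343: each ℓ→(−1)^(ℓ−1), product (−1)^339 = -1.
(292|343)_J = -1 (Zolotarev's lemma cross-check).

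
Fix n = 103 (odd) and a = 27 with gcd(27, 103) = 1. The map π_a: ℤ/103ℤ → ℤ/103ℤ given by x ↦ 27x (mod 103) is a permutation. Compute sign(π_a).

Start at x=3: 3 → 81 → 24 → 30 → 89 → 34 → 94 → … (one orbit).
Cycle type of π: 34×3 + 1; total 4 cycles.
With 4 cycles on 103 points, sign = (−1)^{103−4} = -1.
Zolotarev: (27|103) = -1, matching the cycle-count sign.

-1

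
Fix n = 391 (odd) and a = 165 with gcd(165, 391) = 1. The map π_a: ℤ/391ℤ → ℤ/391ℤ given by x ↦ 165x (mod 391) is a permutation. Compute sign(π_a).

-1

Orbit of 144 under x↦165x: [144, 300, 234, 292, 87, 279, 288]… (length divides ord_391(165)).
Cycle lengths of π_165 on ℤ/391ℤ: [176, 176, 16, 11, 11, 1]; 6 cycles in total.
6 cycles on 391: each ℓ→(−1)^(ℓ−1), product (−1)^385 = -1.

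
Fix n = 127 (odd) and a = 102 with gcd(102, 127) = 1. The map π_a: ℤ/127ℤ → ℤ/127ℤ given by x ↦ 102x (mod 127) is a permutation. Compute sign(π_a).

-1

Orbit of 117 under x↦102x: [117, 123, 100, 40, 16, 108, 94]… (length divides ord_127(102)).
π_102 has 4 disjoint cycles with lengths [42, 42, 42, 1] on {0,…,126}.
4 cycles on 127: each ℓ→(−1)^(ℓ−1), product (−1)^123 = -1.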